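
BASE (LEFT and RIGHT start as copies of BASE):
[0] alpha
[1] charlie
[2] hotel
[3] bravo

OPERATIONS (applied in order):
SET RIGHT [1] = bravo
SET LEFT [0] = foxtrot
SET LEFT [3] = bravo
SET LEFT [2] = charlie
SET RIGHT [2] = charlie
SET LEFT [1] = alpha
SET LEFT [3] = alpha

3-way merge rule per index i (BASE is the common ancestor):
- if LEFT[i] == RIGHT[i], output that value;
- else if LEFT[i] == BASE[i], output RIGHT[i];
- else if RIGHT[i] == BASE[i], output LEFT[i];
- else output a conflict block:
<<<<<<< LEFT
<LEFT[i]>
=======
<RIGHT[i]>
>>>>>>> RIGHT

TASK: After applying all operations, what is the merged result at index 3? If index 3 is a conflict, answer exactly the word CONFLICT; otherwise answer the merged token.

Answer: alpha

Derivation:
Final LEFT:  [foxtrot, alpha, charlie, alpha]
Final RIGHT: [alpha, bravo, charlie, bravo]
i=0: L=foxtrot, R=alpha=BASE -> take LEFT -> foxtrot
i=1: BASE=charlie L=alpha R=bravo all differ -> CONFLICT
i=2: L=charlie R=charlie -> agree -> charlie
i=3: L=alpha, R=bravo=BASE -> take LEFT -> alpha
Index 3 -> alpha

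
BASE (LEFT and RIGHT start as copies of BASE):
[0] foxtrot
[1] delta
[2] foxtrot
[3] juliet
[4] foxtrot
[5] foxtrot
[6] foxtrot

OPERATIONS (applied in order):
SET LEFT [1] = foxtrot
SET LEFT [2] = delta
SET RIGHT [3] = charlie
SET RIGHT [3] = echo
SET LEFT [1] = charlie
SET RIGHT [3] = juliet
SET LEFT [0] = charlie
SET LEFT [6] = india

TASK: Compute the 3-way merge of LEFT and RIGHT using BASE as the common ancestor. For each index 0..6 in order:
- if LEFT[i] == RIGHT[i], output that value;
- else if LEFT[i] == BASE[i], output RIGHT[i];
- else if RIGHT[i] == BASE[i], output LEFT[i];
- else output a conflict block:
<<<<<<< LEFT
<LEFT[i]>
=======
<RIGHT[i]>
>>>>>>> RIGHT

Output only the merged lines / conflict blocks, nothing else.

Final LEFT:  [charlie, charlie, delta, juliet, foxtrot, foxtrot, india]
Final RIGHT: [foxtrot, delta, foxtrot, juliet, foxtrot, foxtrot, foxtrot]
i=0: L=charlie, R=foxtrot=BASE -> take LEFT -> charlie
i=1: L=charlie, R=delta=BASE -> take LEFT -> charlie
i=2: L=delta, R=foxtrot=BASE -> take LEFT -> delta
i=3: L=juliet R=juliet -> agree -> juliet
i=4: L=foxtrot R=foxtrot -> agree -> foxtrot
i=5: L=foxtrot R=foxtrot -> agree -> foxtrot
i=6: L=india, R=foxtrot=BASE -> take LEFT -> india

Answer: charlie
charlie
delta
juliet
foxtrot
foxtrot
india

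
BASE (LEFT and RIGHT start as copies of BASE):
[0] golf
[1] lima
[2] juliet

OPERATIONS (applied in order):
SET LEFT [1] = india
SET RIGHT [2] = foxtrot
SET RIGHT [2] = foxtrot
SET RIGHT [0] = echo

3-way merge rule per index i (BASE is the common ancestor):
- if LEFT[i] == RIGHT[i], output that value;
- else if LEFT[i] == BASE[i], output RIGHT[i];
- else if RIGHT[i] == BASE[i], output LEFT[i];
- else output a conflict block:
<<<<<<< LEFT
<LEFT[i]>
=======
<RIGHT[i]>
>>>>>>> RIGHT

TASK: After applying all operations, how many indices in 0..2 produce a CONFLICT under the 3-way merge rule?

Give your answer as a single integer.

Answer: 0

Derivation:
Final LEFT:  [golf, india, juliet]
Final RIGHT: [echo, lima, foxtrot]
i=0: L=golf=BASE, R=echo -> take RIGHT -> echo
i=1: L=india, R=lima=BASE -> take LEFT -> india
i=2: L=juliet=BASE, R=foxtrot -> take RIGHT -> foxtrot
Conflict count: 0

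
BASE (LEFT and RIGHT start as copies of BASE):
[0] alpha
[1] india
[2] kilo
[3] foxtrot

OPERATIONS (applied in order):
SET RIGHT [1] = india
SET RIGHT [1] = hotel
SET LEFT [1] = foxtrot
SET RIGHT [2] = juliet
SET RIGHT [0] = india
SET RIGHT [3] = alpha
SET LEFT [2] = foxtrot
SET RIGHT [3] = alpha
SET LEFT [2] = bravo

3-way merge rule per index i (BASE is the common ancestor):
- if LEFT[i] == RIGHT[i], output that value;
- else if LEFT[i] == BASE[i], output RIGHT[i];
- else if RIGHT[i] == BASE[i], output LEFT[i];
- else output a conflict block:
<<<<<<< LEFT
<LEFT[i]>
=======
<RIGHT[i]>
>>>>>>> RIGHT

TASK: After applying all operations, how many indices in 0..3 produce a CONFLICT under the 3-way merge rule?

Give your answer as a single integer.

Final LEFT:  [alpha, foxtrot, bravo, foxtrot]
Final RIGHT: [india, hotel, juliet, alpha]
i=0: L=alpha=BASE, R=india -> take RIGHT -> india
i=1: BASE=india L=foxtrot R=hotel all differ -> CONFLICT
i=2: BASE=kilo L=bravo R=juliet all differ -> CONFLICT
i=3: L=foxtrot=BASE, R=alpha -> take RIGHT -> alpha
Conflict count: 2

Answer: 2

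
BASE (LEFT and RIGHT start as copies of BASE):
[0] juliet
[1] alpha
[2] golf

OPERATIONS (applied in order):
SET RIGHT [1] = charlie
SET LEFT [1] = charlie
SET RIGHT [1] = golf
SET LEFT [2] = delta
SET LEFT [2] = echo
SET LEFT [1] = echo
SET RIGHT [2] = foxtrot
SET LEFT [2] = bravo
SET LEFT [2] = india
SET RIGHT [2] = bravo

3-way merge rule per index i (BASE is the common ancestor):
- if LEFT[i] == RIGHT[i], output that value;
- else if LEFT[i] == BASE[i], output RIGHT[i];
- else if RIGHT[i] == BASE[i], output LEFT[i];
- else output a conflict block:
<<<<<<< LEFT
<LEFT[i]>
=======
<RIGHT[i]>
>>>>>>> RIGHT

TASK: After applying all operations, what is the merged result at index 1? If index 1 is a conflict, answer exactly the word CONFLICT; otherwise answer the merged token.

Final LEFT:  [juliet, echo, india]
Final RIGHT: [juliet, golf, bravo]
i=0: L=juliet R=juliet -> agree -> juliet
i=1: BASE=alpha L=echo R=golf all differ -> CONFLICT
i=2: BASE=golf L=india R=bravo all differ -> CONFLICT
Index 1 -> CONFLICT

Answer: CONFLICT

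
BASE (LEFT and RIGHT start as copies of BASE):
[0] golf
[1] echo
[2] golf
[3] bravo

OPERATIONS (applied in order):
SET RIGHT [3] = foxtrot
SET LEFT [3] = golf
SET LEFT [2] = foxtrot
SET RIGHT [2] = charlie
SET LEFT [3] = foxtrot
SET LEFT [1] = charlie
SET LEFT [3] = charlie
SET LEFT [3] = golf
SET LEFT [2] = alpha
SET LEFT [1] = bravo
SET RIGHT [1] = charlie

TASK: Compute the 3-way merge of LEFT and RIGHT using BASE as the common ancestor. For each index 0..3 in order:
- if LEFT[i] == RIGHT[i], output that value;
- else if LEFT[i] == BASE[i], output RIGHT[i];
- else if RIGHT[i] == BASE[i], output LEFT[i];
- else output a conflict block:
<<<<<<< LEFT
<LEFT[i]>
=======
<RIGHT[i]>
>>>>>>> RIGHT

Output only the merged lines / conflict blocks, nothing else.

Final LEFT:  [golf, bravo, alpha, golf]
Final RIGHT: [golf, charlie, charlie, foxtrot]
i=0: L=golf R=golf -> agree -> golf
i=1: BASE=echo L=bravo R=charlie all differ -> CONFLICT
i=2: BASE=golf L=alpha R=charlie all differ -> CONFLICT
i=3: BASE=bravo L=golf R=foxtrot all differ -> CONFLICT

Answer: golf
<<<<<<< LEFT
bravo
=======
charlie
>>>>>>> RIGHT
<<<<<<< LEFT
alpha
=======
charlie
>>>>>>> RIGHT
<<<<<<< LEFT
golf
=======
foxtrot
>>>>>>> RIGHT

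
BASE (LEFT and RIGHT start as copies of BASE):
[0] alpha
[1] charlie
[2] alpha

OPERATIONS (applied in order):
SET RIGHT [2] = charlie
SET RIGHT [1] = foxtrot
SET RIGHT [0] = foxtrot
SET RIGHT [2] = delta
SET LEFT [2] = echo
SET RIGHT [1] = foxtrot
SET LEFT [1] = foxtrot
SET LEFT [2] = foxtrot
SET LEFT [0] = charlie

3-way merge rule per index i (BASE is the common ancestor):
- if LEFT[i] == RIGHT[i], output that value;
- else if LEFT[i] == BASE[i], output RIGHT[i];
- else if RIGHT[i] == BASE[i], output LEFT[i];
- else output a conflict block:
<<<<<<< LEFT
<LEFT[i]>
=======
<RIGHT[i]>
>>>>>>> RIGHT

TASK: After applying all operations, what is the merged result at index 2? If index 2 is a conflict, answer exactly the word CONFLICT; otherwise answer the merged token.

Final LEFT:  [charlie, foxtrot, foxtrot]
Final RIGHT: [foxtrot, foxtrot, delta]
i=0: BASE=alpha L=charlie R=foxtrot all differ -> CONFLICT
i=1: L=foxtrot R=foxtrot -> agree -> foxtrot
i=2: BASE=alpha L=foxtrot R=delta all differ -> CONFLICT
Index 2 -> CONFLICT

Answer: CONFLICT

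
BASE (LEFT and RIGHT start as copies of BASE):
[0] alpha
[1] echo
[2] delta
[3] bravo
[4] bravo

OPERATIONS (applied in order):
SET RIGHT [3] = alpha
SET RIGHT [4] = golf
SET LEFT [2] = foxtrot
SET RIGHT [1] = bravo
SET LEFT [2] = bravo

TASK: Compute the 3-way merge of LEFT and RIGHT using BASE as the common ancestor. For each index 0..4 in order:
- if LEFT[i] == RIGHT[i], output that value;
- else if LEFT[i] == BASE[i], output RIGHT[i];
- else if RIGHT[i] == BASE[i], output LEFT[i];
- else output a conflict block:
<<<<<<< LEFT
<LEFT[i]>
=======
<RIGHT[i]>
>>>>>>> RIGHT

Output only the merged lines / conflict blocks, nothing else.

Final LEFT:  [alpha, echo, bravo, bravo, bravo]
Final RIGHT: [alpha, bravo, delta, alpha, golf]
i=0: L=alpha R=alpha -> agree -> alpha
i=1: L=echo=BASE, R=bravo -> take RIGHT -> bravo
i=2: L=bravo, R=delta=BASE -> take LEFT -> bravo
i=3: L=bravo=BASE, R=alpha -> take RIGHT -> alpha
i=4: L=bravo=BASE, R=golf -> take RIGHT -> golf

Answer: alpha
bravo
bravo
alpha
golf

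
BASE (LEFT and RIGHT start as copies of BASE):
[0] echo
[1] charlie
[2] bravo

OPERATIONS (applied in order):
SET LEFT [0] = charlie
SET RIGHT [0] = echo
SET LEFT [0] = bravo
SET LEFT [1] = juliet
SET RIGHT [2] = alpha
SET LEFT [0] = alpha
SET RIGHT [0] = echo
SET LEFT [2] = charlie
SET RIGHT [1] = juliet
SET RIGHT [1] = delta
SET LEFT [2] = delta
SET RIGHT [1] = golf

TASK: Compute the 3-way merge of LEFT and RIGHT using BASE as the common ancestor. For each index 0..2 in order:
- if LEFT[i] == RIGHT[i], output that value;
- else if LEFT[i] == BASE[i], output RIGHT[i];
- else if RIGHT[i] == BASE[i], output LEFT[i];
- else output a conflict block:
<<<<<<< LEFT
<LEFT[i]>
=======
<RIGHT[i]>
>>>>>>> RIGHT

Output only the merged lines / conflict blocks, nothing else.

Answer: alpha
<<<<<<< LEFT
juliet
=======
golf
>>>>>>> RIGHT
<<<<<<< LEFT
delta
=======
alpha
>>>>>>> RIGHT

Derivation:
Final LEFT:  [alpha, juliet, delta]
Final RIGHT: [echo, golf, alpha]
i=0: L=alpha, R=echo=BASE -> take LEFT -> alpha
i=1: BASE=charlie L=juliet R=golf all differ -> CONFLICT
i=2: BASE=bravo L=delta R=alpha all differ -> CONFLICT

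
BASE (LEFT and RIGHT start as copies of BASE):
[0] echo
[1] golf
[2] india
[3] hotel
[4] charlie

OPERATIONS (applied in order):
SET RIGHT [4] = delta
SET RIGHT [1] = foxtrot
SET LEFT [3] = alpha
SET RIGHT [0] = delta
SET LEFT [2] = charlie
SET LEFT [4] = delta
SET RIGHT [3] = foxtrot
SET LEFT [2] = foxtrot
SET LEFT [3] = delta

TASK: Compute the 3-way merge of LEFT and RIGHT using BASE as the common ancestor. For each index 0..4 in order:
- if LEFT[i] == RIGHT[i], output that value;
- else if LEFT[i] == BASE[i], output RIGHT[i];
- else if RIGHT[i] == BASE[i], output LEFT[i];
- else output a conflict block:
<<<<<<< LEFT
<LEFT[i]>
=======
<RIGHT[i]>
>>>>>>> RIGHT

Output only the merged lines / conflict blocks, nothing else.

Final LEFT:  [echo, golf, foxtrot, delta, delta]
Final RIGHT: [delta, foxtrot, india, foxtrot, delta]
i=0: L=echo=BASE, R=delta -> take RIGHT -> delta
i=1: L=golf=BASE, R=foxtrot -> take RIGHT -> foxtrot
i=2: L=foxtrot, R=india=BASE -> take LEFT -> foxtrot
i=3: BASE=hotel L=delta R=foxtrot all differ -> CONFLICT
i=4: L=delta R=delta -> agree -> delta

Answer: delta
foxtrot
foxtrot
<<<<<<< LEFT
delta
=======
foxtrot
>>>>>>> RIGHT
delta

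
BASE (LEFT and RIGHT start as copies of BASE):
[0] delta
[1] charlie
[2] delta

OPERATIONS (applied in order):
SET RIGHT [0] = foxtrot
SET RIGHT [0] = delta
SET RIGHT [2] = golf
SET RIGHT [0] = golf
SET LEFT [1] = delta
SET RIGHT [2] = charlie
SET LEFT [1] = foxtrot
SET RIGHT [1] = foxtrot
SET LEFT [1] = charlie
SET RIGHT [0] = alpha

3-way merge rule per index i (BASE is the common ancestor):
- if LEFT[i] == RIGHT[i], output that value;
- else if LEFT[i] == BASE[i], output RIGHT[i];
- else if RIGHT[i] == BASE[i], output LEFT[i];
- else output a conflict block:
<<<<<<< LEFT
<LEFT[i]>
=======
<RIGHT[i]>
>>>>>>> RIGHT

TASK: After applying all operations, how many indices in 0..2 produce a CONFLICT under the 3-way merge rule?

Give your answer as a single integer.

Answer: 0

Derivation:
Final LEFT:  [delta, charlie, delta]
Final RIGHT: [alpha, foxtrot, charlie]
i=0: L=delta=BASE, R=alpha -> take RIGHT -> alpha
i=1: L=charlie=BASE, R=foxtrot -> take RIGHT -> foxtrot
i=2: L=delta=BASE, R=charlie -> take RIGHT -> charlie
Conflict count: 0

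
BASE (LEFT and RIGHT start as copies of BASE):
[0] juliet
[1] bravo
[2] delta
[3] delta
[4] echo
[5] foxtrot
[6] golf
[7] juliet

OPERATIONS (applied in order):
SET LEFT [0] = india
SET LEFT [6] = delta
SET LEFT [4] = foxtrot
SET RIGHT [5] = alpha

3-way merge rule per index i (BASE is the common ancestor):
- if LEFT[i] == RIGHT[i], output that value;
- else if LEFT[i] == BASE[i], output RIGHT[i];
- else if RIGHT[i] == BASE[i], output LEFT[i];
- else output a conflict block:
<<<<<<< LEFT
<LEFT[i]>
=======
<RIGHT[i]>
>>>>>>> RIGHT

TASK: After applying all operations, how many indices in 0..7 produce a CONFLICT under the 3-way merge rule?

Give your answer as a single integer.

Answer: 0

Derivation:
Final LEFT:  [india, bravo, delta, delta, foxtrot, foxtrot, delta, juliet]
Final RIGHT: [juliet, bravo, delta, delta, echo, alpha, golf, juliet]
i=0: L=india, R=juliet=BASE -> take LEFT -> india
i=1: L=bravo R=bravo -> agree -> bravo
i=2: L=delta R=delta -> agree -> delta
i=3: L=delta R=delta -> agree -> delta
i=4: L=foxtrot, R=echo=BASE -> take LEFT -> foxtrot
i=5: L=foxtrot=BASE, R=alpha -> take RIGHT -> alpha
i=6: L=delta, R=golf=BASE -> take LEFT -> delta
i=7: L=juliet R=juliet -> agree -> juliet
Conflict count: 0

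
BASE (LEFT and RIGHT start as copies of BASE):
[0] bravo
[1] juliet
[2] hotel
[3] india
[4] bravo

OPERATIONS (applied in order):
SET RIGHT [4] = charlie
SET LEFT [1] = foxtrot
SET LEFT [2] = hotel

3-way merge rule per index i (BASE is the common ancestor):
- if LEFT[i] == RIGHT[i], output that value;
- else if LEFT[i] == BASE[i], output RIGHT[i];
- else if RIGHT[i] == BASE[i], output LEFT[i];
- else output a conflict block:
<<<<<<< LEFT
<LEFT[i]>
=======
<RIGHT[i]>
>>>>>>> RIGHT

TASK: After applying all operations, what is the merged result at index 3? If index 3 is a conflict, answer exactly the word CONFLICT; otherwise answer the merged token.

Answer: india

Derivation:
Final LEFT:  [bravo, foxtrot, hotel, india, bravo]
Final RIGHT: [bravo, juliet, hotel, india, charlie]
i=0: L=bravo R=bravo -> agree -> bravo
i=1: L=foxtrot, R=juliet=BASE -> take LEFT -> foxtrot
i=2: L=hotel R=hotel -> agree -> hotel
i=3: L=india R=india -> agree -> india
i=4: L=bravo=BASE, R=charlie -> take RIGHT -> charlie
Index 3 -> india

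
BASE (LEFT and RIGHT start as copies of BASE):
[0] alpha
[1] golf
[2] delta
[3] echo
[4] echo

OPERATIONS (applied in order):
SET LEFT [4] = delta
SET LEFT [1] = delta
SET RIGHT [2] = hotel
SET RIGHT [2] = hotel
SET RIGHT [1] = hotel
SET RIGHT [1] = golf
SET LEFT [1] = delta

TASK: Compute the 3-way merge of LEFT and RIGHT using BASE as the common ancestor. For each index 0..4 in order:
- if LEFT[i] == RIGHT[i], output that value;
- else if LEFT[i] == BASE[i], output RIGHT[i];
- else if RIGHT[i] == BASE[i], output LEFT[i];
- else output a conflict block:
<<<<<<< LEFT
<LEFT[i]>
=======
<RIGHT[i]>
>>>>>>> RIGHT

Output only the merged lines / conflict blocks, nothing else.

Final LEFT:  [alpha, delta, delta, echo, delta]
Final RIGHT: [alpha, golf, hotel, echo, echo]
i=0: L=alpha R=alpha -> agree -> alpha
i=1: L=delta, R=golf=BASE -> take LEFT -> delta
i=2: L=delta=BASE, R=hotel -> take RIGHT -> hotel
i=3: L=echo R=echo -> agree -> echo
i=4: L=delta, R=echo=BASE -> take LEFT -> delta

Answer: alpha
delta
hotel
echo
delta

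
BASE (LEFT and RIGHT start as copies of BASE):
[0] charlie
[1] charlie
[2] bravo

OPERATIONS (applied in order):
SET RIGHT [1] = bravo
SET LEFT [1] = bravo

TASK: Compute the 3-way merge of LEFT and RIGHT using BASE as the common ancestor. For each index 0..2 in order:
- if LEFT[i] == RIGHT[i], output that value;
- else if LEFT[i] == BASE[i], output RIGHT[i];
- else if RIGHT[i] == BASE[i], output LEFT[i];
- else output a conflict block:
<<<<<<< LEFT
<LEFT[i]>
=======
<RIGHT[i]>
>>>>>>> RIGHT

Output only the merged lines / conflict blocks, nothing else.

Answer: charlie
bravo
bravo

Derivation:
Final LEFT:  [charlie, bravo, bravo]
Final RIGHT: [charlie, bravo, bravo]
i=0: L=charlie R=charlie -> agree -> charlie
i=1: L=bravo R=bravo -> agree -> bravo
i=2: L=bravo R=bravo -> agree -> bravo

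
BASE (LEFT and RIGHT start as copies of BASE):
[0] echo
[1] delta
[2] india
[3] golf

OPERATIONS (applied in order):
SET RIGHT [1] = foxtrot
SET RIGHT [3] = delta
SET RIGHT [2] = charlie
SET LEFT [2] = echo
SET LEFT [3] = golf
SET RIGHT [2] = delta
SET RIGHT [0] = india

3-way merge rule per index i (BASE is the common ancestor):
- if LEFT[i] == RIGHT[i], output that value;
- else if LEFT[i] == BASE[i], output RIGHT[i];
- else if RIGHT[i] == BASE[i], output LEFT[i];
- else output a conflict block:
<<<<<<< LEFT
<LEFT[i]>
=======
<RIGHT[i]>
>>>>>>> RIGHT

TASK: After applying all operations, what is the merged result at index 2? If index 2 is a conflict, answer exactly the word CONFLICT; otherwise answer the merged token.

Answer: CONFLICT

Derivation:
Final LEFT:  [echo, delta, echo, golf]
Final RIGHT: [india, foxtrot, delta, delta]
i=0: L=echo=BASE, R=india -> take RIGHT -> india
i=1: L=delta=BASE, R=foxtrot -> take RIGHT -> foxtrot
i=2: BASE=india L=echo R=delta all differ -> CONFLICT
i=3: L=golf=BASE, R=delta -> take RIGHT -> delta
Index 2 -> CONFLICT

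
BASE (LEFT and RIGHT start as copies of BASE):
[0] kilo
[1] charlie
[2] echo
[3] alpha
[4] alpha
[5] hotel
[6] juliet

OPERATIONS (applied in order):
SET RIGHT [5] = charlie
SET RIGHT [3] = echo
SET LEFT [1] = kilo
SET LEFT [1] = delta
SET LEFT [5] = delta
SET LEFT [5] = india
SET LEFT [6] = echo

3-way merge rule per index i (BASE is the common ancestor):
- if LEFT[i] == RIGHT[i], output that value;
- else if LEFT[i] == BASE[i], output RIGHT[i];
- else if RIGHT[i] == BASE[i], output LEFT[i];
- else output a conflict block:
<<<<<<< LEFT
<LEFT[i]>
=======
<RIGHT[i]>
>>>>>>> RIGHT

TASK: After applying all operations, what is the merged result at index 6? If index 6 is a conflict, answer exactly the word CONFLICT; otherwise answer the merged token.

Final LEFT:  [kilo, delta, echo, alpha, alpha, india, echo]
Final RIGHT: [kilo, charlie, echo, echo, alpha, charlie, juliet]
i=0: L=kilo R=kilo -> agree -> kilo
i=1: L=delta, R=charlie=BASE -> take LEFT -> delta
i=2: L=echo R=echo -> agree -> echo
i=3: L=alpha=BASE, R=echo -> take RIGHT -> echo
i=4: L=alpha R=alpha -> agree -> alpha
i=5: BASE=hotel L=india R=charlie all differ -> CONFLICT
i=6: L=echo, R=juliet=BASE -> take LEFT -> echo
Index 6 -> echo

Answer: echo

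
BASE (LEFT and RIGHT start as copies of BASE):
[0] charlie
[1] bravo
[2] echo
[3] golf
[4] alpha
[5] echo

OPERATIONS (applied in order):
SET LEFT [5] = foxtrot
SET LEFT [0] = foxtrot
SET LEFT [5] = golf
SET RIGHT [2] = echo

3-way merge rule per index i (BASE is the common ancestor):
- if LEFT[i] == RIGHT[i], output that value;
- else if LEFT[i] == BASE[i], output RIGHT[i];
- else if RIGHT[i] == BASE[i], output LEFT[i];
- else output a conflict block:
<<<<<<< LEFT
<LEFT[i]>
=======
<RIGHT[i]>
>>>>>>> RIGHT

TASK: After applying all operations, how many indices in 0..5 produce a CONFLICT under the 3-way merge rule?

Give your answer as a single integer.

Answer: 0

Derivation:
Final LEFT:  [foxtrot, bravo, echo, golf, alpha, golf]
Final RIGHT: [charlie, bravo, echo, golf, alpha, echo]
i=0: L=foxtrot, R=charlie=BASE -> take LEFT -> foxtrot
i=1: L=bravo R=bravo -> agree -> bravo
i=2: L=echo R=echo -> agree -> echo
i=3: L=golf R=golf -> agree -> golf
i=4: L=alpha R=alpha -> agree -> alpha
i=5: L=golf, R=echo=BASE -> take LEFT -> golf
Conflict count: 0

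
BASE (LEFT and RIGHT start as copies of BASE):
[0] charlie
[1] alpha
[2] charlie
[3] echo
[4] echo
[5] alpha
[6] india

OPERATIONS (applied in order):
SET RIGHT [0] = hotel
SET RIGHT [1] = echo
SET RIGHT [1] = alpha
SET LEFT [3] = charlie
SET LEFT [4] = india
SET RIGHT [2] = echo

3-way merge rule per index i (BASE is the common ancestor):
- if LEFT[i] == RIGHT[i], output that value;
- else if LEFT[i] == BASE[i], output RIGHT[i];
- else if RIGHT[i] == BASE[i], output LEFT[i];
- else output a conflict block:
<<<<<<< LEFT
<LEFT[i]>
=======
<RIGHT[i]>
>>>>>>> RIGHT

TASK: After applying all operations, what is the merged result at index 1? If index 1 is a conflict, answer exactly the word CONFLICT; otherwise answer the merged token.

Answer: alpha

Derivation:
Final LEFT:  [charlie, alpha, charlie, charlie, india, alpha, india]
Final RIGHT: [hotel, alpha, echo, echo, echo, alpha, india]
i=0: L=charlie=BASE, R=hotel -> take RIGHT -> hotel
i=1: L=alpha R=alpha -> agree -> alpha
i=2: L=charlie=BASE, R=echo -> take RIGHT -> echo
i=3: L=charlie, R=echo=BASE -> take LEFT -> charlie
i=4: L=india, R=echo=BASE -> take LEFT -> india
i=5: L=alpha R=alpha -> agree -> alpha
i=6: L=india R=india -> agree -> india
Index 1 -> alpha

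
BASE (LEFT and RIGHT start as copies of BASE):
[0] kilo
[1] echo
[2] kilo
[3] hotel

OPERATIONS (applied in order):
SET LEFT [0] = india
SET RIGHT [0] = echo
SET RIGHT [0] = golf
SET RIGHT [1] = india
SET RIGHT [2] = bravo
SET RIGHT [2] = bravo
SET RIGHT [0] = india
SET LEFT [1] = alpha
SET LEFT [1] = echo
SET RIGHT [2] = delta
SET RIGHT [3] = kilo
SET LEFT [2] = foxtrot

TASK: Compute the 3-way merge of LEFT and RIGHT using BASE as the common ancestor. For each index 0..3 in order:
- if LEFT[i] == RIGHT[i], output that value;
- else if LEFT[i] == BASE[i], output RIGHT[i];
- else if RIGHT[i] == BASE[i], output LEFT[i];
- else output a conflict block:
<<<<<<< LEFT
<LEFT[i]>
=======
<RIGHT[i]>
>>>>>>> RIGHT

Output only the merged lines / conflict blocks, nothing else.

Answer: india
india
<<<<<<< LEFT
foxtrot
=======
delta
>>>>>>> RIGHT
kilo

Derivation:
Final LEFT:  [india, echo, foxtrot, hotel]
Final RIGHT: [india, india, delta, kilo]
i=0: L=india R=india -> agree -> india
i=1: L=echo=BASE, R=india -> take RIGHT -> india
i=2: BASE=kilo L=foxtrot R=delta all differ -> CONFLICT
i=3: L=hotel=BASE, R=kilo -> take RIGHT -> kilo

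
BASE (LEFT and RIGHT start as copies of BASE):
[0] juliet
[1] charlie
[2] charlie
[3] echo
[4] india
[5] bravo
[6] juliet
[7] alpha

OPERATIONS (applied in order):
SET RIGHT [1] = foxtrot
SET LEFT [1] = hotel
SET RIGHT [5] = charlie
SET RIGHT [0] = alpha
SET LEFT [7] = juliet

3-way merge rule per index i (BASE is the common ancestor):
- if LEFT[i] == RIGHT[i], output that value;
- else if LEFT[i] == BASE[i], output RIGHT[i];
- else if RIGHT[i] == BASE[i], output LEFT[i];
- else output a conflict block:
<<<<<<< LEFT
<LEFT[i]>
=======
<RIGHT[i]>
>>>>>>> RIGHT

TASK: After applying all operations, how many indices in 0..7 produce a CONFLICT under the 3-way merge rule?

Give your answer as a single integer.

Final LEFT:  [juliet, hotel, charlie, echo, india, bravo, juliet, juliet]
Final RIGHT: [alpha, foxtrot, charlie, echo, india, charlie, juliet, alpha]
i=0: L=juliet=BASE, R=alpha -> take RIGHT -> alpha
i=1: BASE=charlie L=hotel R=foxtrot all differ -> CONFLICT
i=2: L=charlie R=charlie -> agree -> charlie
i=3: L=echo R=echo -> agree -> echo
i=4: L=india R=india -> agree -> india
i=5: L=bravo=BASE, R=charlie -> take RIGHT -> charlie
i=6: L=juliet R=juliet -> agree -> juliet
i=7: L=juliet, R=alpha=BASE -> take LEFT -> juliet
Conflict count: 1

Answer: 1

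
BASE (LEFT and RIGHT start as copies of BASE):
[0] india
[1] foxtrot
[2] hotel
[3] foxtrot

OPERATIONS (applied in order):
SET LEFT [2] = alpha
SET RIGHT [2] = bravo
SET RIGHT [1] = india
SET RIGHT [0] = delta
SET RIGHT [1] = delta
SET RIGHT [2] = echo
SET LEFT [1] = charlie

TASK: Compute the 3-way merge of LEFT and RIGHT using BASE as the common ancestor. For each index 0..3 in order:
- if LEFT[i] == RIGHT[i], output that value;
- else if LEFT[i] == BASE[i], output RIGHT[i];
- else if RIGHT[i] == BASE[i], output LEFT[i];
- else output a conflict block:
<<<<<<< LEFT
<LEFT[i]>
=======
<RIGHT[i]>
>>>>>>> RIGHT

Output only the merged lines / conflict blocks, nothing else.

Final LEFT:  [india, charlie, alpha, foxtrot]
Final RIGHT: [delta, delta, echo, foxtrot]
i=0: L=india=BASE, R=delta -> take RIGHT -> delta
i=1: BASE=foxtrot L=charlie R=delta all differ -> CONFLICT
i=2: BASE=hotel L=alpha R=echo all differ -> CONFLICT
i=3: L=foxtrot R=foxtrot -> agree -> foxtrot

Answer: delta
<<<<<<< LEFT
charlie
=======
delta
>>>>>>> RIGHT
<<<<<<< LEFT
alpha
=======
echo
>>>>>>> RIGHT
foxtrot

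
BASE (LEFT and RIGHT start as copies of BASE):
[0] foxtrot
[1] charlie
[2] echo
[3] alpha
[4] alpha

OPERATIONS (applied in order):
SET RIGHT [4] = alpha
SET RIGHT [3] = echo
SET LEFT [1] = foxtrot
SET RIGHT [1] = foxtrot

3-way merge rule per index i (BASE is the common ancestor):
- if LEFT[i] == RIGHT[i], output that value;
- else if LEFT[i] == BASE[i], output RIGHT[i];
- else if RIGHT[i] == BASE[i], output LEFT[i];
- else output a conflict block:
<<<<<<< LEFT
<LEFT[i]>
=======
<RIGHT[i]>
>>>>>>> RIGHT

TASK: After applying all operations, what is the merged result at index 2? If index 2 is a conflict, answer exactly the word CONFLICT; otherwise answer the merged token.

Answer: echo

Derivation:
Final LEFT:  [foxtrot, foxtrot, echo, alpha, alpha]
Final RIGHT: [foxtrot, foxtrot, echo, echo, alpha]
i=0: L=foxtrot R=foxtrot -> agree -> foxtrot
i=1: L=foxtrot R=foxtrot -> agree -> foxtrot
i=2: L=echo R=echo -> agree -> echo
i=3: L=alpha=BASE, R=echo -> take RIGHT -> echo
i=4: L=alpha R=alpha -> agree -> alpha
Index 2 -> echo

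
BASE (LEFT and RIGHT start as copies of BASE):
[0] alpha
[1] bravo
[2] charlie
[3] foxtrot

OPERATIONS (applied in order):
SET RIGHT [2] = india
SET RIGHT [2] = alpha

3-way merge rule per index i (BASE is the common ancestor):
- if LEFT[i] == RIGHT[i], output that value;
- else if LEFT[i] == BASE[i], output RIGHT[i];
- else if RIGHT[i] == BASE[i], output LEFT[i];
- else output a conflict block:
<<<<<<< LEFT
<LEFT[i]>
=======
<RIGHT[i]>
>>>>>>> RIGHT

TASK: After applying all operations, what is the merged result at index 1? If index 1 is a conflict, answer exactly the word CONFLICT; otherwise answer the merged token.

Answer: bravo

Derivation:
Final LEFT:  [alpha, bravo, charlie, foxtrot]
Final RIGHT: [alpha, bravo, alpha, foxtrot]
i=0: L=alpha R=alpha -> agree -> alpha
i=1: L=bravo R=bravo -> agree -> bravo
i=2: L=charlie=BASE, R=alpha -> take RIGHT -> alpha
i=3: L=foxtrot R=foxtrot -> agree -> foxtrot
Index 1 -> bravo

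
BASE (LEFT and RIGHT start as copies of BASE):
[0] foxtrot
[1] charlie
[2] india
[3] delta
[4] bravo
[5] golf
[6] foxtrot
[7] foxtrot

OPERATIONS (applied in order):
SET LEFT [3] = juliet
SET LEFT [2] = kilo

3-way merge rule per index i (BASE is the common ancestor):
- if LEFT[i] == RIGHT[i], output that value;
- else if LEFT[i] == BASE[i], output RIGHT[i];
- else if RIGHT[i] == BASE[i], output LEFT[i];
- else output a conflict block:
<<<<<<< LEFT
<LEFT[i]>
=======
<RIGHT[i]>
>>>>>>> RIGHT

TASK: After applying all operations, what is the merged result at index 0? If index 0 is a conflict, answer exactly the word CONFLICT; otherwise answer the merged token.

Answer: foxtrot

Derivation:
Final LEFT:  [foxtrot, charlie, kilo, juliet, bravo, golf, foxtrot, foxtrot]
Final RIGHT: [foxtrot, charlie, india, delta, bravo, golf, foxtrot, foxtrot]
i=0: L=foxtrot R=foxtrot -> agree -> foxtrot
i=1: L=charlie R=charlie -> agree -> charlie
i=2: L=kilo, R=india=BASE -> take LEFT -> kilo
i=3: L=juliet, R=delta=BASE -> take LEFT -> juliet
i=4: L=bravo R=bravo -> agree -> bravo
i=5: L=golf R=golf -> agree -> golf
i=6: L=foxtrot R=foxtrot -> agree -> foxtrot
i=7: L=foxtrot R=foxtrot -> agree -> foxtrot
Index 0 -> foxtrot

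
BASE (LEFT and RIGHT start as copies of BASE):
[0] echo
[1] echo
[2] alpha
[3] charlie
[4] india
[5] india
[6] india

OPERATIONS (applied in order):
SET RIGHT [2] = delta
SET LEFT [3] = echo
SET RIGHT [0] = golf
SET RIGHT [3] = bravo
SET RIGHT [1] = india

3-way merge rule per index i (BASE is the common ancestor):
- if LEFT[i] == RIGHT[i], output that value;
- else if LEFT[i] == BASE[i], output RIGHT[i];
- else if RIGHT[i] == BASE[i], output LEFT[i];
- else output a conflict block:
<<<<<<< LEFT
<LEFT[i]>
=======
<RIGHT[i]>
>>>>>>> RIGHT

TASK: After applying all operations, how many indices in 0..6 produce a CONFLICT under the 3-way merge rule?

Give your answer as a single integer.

Final LEFT:  [echo, echo, alpha, echo, india, india, india]
Final RIGHT: [golf, india, delta, bravo, india, india, india]
i=0: L=echo=BASE, R=golf -> take RIGHT -> golf
i=1: L=echo=BASE, R=india -> take RIGHT -> india
i=2: L=alpha=BASE, R=delta -> take RIGHT -> delta
i=3: BASE=charlie L=echo R=bravo all differ -> CONFLICT
i=4: L=india R=india -> agree -> india
i=5: L=india R=india -> agree -> india
i=6: L=india R=india -> agree -> india
Conflict count: 1

Answer: 1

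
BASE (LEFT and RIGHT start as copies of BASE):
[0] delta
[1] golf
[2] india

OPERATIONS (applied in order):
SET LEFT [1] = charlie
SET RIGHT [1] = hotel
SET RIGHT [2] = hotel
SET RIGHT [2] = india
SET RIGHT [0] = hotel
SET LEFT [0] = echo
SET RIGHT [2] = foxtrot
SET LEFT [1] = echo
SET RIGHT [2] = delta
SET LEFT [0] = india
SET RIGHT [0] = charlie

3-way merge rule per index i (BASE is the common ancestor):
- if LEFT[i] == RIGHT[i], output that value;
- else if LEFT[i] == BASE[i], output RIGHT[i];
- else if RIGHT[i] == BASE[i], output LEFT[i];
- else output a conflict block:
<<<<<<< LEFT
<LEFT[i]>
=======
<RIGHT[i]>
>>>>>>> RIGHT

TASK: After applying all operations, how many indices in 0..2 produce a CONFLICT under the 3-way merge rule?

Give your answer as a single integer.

Answer: 2

Derivation:
Final LEFT:  [india, echo, india]
Final RIGHT: [charlie, hotel, delta]
i=0: BASE=delta L=india R=charlie all differ -> CONFLICT
i=1: BASE=golf L=echo R=hotel all differ -> CONFLICT
i=2: L=india=BASE, R=delta -> take RIGHT -> delta
Conflict count: 2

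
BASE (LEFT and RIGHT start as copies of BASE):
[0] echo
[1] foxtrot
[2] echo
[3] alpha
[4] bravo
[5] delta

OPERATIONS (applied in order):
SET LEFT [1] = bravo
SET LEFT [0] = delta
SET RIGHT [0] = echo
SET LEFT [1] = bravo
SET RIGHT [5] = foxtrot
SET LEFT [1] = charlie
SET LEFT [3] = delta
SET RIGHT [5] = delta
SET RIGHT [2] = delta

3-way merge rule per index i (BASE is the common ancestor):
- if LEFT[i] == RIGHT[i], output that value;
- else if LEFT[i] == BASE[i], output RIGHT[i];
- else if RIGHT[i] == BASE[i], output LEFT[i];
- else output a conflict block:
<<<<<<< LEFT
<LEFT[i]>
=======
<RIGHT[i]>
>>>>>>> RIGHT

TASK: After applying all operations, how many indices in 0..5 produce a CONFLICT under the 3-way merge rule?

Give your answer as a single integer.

Final LEFT:  [delta, charlie, echo, delta, bravo, delta]
Final RIGHT: [echo, foxtrot, delta, alpha, bravo, delta]
i=0: L=delta, R=echo=BASE -> take LEFT -> delta
i=1: L=charlie, R=foxtrot=BASE -> take LEFT -> charlie
i=2: L=echo=BASE, R=delta -> take RIGHT -> delta
i=3: L=delta, R=alpha=BASE -> take LEFT -> delta
i=4: L=bravo R=bravo -> agree -> bravo
i=5: L=delta R=delta -> agree -> delta
Conflict count: 0

Answer: 0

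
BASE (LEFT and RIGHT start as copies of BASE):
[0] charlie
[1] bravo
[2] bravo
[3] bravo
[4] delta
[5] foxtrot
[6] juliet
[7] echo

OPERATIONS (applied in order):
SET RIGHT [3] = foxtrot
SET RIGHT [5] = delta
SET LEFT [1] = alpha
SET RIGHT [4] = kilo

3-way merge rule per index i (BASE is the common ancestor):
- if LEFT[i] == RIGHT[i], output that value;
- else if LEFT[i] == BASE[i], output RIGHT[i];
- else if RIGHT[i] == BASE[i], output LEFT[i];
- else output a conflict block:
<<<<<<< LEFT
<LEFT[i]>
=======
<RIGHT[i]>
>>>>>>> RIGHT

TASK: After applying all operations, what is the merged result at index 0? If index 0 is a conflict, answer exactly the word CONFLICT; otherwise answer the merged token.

Answer: charlie

Derivation:
Final LEFT:  [charlie, alpha, bravo, bravo, delta, foxtrot, juliet, echo]
Final RIGHT: [charlie, bravo, bravo, foxtrot, kilo, delta, juliet, echo]
i=0: L=charlie R=charlie -> agree -> charlie
i=1: L=alpha, R=bravo=BASE -> take LEFT -> alpha
i=2: L=bravo R=bravo -> agree -> bravo
i=3: L=bravo=BASE, R=foxtrot -> take RIGHT -> foxtrot
i=4: L=delta=BASE, R=kilo -> take RIGHT -> kilo
i=5: L=foxtrot=BASE, R=delta -> take RIGHT -> delta
i=6: L=juliet R=juliet -> agree -> juliet
i=7: L=echo R=echo -> agree -> echo
Index 0 -> charlie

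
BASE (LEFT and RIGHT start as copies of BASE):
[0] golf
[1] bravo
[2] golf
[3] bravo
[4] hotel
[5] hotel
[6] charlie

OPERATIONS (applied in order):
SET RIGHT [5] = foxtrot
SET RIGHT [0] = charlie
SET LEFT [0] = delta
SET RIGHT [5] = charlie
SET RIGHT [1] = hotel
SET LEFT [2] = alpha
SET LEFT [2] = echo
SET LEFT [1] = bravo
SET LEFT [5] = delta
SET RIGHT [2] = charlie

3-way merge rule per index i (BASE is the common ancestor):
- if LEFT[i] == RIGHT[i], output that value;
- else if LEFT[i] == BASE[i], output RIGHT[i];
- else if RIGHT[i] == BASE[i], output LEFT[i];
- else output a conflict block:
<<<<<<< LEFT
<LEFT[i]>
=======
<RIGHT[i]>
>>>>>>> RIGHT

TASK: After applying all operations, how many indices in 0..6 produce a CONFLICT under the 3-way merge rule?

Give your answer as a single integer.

Final LEFT:  [delta, bravo, echo, bravo, hotel, delta, charlie]
Final RIGHT: [charlie, hotel, charlie, bravo, hotel, charlie, charlie]
i=0: BASE=golf L=delta R=charlie all differ -> CONFLICT
i=1: L=bravo=BASE, R=hotel -> take RIGHT -> hotel
i=2: BASE=golf L=echo R=charlie all differ -> CONFLICT
i=3: L=bravo R=bravo -> agree -> bravo
i=4: L=hotel R=hotel -> agree -> hotel
i=5: BASE=hotel L=delta R=charlie all differ -> CONFLICT
i=6: L=charlie R=charlie -> agree -> charlie
Conflict count: 3

Answer: 3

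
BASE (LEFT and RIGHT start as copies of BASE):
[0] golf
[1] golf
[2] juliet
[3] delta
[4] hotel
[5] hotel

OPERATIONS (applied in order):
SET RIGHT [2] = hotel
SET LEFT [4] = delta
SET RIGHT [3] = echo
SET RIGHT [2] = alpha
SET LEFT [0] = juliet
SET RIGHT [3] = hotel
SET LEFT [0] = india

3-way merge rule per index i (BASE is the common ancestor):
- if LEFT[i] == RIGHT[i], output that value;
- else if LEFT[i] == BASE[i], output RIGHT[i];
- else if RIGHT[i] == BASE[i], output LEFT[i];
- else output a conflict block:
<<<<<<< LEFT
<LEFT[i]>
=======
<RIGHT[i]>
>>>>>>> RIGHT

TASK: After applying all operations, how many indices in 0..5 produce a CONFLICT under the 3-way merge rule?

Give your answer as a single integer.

Answer: 0

Derivation:
Final LEFT:  [india, golf, juliet, delta, delta, hotel]
Final RIGHT: [golf, golf, alpha, hotel, hotel, hotel]
i=0: L=india, R=golf=BASE -> take LEFT -> india
i=1: L=golf R=golf -> agree -> golf
i=2: L=juliet=BASE, R=alpha -> take RIGHT -> alpha
i=3: L=delta=BASE, R=hotel -> take RIGHT -> hotel
i=4: L=delta, R=hotel=BASE -> take LEFT -> delta
i=5: L=hotel R=hotel -> agree -> hotel
Conflict count: 0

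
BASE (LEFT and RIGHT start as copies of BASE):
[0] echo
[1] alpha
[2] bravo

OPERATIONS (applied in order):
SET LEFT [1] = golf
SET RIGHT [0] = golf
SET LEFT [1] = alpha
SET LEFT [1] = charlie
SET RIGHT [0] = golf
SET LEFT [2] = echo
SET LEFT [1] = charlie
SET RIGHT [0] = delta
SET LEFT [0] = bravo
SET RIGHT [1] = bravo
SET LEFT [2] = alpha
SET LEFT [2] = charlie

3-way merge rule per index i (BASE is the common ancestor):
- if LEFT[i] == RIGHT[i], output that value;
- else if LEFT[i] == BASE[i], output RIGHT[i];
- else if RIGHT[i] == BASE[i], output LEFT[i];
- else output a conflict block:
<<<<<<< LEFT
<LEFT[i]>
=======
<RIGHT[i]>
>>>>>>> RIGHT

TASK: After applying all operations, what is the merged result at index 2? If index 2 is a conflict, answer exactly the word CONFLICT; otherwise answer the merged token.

Answer: charlie

Derivation:
Final LEFT:  [bravo, charlie, charlie]
Final RIGHT: [delta, bravo, bravo]
i=0: BASE=echo L=bravo R=delta all differ -> CONFLICT
i=1: BASE=alpha L=charlie R=bravo all differ -> CONFLICT
i=2: L=charlie, R=bravo=BASE -> take LEFT -> charlie
Index 2 -> charlie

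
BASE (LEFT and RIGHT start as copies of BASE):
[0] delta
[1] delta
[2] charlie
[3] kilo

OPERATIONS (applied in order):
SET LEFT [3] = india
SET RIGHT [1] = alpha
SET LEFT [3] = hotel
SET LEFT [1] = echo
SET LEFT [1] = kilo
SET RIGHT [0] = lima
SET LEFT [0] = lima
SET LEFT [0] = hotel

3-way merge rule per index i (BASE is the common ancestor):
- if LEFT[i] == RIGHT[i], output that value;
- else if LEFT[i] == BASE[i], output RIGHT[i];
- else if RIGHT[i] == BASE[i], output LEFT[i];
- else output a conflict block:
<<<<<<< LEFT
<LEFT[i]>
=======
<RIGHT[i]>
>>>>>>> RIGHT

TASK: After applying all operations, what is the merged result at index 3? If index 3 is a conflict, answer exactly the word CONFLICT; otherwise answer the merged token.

Final LEFT:  [hotel, kilo, charlie, hotel]
Final RIGHT: [lima, alpha, charlie, kilo]
i=0: BASE=delta L=hotel R=lima all differ -> CONFLICT
i=1: BASE=delta L=kilo R=alpha all differ -> CONFLICT
i=2: L=charlie R=charlie -> agree -> charlie
i=3: L=hotel, R=kilo=BASE -> take LEFT -> hotel
Index 3 -> hotel

Answer: hotel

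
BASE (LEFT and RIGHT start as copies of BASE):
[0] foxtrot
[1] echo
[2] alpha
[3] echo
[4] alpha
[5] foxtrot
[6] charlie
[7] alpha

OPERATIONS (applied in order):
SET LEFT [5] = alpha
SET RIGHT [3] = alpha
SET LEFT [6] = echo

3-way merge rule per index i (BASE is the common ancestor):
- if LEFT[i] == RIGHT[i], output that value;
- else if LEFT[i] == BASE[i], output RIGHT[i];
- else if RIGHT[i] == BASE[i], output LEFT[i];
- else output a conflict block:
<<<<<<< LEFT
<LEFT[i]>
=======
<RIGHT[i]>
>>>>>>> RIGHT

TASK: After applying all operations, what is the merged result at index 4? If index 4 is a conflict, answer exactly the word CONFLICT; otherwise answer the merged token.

Answer: alpha

Derivation:
Final LEFT:  [foxtrot, echo, alpha, echo, alpha, alpha, echo, alpha]
Final RIGHT: [foxtrot, echo, alpha, alpha, alpha, foxtrot, charlie, alpha]
i=0: L=foxtrot R=foxtrot -> agree -> foxtrot
i=1: L=echo R=echo -> agree -> echo
i=2: L=alpha R=alpha -> agree -> alpha
i=3: L=echo=BASE, R=alpha -> take RIGHT -> alpha
i=4: L=alpha R=alpha -> agree -> alpha
i=5: L=alpha, R=foxtrot=BASE -> take LEFT -> alpha
i=6: L=echo, R=charlie=BASE -> take LEFT -> echo
i=7: L=alpha R=alpha -> agree -> alpha
Index 4 -> alpha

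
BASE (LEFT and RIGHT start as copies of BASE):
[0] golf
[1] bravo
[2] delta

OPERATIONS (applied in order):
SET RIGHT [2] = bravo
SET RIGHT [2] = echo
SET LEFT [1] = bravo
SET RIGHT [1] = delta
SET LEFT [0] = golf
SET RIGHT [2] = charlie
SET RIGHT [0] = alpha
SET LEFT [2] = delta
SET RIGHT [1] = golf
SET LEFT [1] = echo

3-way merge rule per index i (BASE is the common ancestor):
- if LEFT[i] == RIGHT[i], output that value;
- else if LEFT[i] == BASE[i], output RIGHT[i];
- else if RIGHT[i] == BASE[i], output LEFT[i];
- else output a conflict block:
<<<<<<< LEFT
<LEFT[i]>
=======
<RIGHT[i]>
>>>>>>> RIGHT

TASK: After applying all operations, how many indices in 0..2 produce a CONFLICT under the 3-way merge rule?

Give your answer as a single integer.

Final LEFT:  [golf, echo, delta]
Final RIGHT: [alpha, golf, charlie]
i=0: L=golf=BASE, R=alpha -> take RIGHT -> alpha
i=1: BASE=bravo L=echo R=golf all differ -> CONFLICT
i=2: L=delta=BASE, R=charlie -> take RIGHT -> charlie
Conflict count: 1

Answer: 1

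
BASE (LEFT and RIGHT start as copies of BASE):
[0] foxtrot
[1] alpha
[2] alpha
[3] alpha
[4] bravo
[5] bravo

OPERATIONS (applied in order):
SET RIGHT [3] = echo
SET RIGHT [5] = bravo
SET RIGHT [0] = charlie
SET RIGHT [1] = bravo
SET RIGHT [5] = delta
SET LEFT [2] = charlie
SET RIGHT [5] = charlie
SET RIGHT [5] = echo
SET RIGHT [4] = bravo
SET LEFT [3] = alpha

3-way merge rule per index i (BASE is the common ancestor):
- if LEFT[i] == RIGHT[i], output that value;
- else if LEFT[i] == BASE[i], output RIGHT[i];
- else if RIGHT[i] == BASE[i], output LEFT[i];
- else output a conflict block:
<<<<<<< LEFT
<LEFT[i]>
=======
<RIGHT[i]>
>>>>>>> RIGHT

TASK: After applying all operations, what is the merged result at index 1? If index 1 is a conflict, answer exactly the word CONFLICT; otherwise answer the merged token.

Final LEFT:  [foxtrot, alpha, charlie, alpha, bravo, bravo]
Final RIGHT: [charlie, bravo, alpha, echo, bravo, echo]
i=0: L=foxtrot=BASE, R=charlie -> take RIGHT -> charlie
i=1: L=alpha=BASE, R=bravo -> take RIGHT -> bravo
i=2: L=charlie, R=alpha=BASE -> take LEFT -> charlie
i=3: L=alpha=BASE, R=echo -> take RIGHT -> echo
i=4: L=bravo R=bravo -> agree -> bravo
i=5: L=bravo=BASE, R=echo -> take RIGHT -> echo
Index 1 -> bravo

Answer: bravo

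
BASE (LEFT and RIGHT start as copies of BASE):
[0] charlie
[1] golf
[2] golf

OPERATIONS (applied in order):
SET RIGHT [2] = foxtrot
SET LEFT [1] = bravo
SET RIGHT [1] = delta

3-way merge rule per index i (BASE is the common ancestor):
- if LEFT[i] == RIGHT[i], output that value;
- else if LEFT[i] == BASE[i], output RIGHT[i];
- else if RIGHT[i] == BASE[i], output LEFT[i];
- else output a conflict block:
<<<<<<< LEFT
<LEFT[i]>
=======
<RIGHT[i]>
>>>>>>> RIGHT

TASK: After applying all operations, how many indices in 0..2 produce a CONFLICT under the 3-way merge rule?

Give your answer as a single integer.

Final LEFT:  [charlie, bravo, golf]
Final RIGHT: [charlie, delta, foxtrot]
i=0: L=charlie R=charlie -> agree -> charlie
i=1: BASE=golf L=bravo R=delta all differ -> CONFLICT
i=2: L=golf=BASE, R=foxtrot -> take RIGHT -> foxtrot
Conflict count: 1

Answer: 1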